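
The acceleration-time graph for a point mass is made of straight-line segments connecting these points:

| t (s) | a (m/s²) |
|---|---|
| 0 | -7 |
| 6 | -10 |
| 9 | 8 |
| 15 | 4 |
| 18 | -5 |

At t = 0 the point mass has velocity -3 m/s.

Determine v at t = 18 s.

-22.5 m/s

Δv equals the area under the a-t graph; then v = v₀ + Δv.
0–6 s: ½(-7 + -10)(6) = -51 m/s
6–9 s: ½(-10 + 8)(3) = -3 m/s
9–15 s: ½(8 + 4)(6) = 36 m/s
15–18 s: ½(4 + -5)(3) = -1.5 m/s
Δv = -19.5 m/s, so v(18) = -3 + (-19.5) = -22.5 m/s.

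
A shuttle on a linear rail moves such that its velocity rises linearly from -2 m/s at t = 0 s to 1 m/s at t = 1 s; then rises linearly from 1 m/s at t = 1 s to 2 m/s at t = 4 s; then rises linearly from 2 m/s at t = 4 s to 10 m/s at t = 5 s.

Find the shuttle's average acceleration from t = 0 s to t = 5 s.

Average acceleration = Δv/Δt = (10 − -2)/(5 − 0) = 2.4 m/s².

2.4 m/s²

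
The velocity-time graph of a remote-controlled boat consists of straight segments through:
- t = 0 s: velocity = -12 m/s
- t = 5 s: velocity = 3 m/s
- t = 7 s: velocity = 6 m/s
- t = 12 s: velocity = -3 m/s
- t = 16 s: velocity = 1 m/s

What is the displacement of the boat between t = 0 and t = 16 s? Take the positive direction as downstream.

Displacement is the signed area under the v-t curve.
0–5 s: ½(-12 + 3)(5) = -22.5 m
5–7 s: ½(3 + 6)(2) = 9 m
7–12 s: ½(6 + -3)(5) = 7.5 m
12–16 s: ½(-3 + 1)(4) = -4 m
Net displacement = -10 m

-10 m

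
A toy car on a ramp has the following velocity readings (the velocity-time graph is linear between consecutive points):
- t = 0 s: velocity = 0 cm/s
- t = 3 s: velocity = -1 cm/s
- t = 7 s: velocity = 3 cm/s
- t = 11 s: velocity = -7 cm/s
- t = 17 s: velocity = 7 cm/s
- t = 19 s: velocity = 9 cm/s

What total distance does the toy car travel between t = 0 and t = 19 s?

Distance (not displacement) is the total path length: add the absolute areas under v-t.
0–3 s: |½(0 + -1)(3)| = 1.5 cm
3–7 s: v = 0 at t = 4 s; triangle areas 0.5 + 4.5 = 5 cm
7–11 s: v = 0 at t = 8.2 s; triangle areas 1.8 + 9.8 = 11.6 cm
11–17 s: v = 0 at t = 14 s; triangle areas 10.5 + 10.5 = 21 cm
17–19 s: |½(7 + 9)(2)| = 16 cm
Total distance = 55.1 cm

55.1 cm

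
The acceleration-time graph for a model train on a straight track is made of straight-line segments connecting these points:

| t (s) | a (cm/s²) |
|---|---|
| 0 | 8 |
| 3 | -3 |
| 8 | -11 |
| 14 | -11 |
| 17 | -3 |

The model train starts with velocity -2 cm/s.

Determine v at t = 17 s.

Δv equals the area under the a-t graph; then v = v₀ + Δv.
0–3 s: ½(8 + -3)(3) = 7.5 cm/s
3–8 s: ½(-3 + -11)(5) = -35 cm/s
8–14 s: -11 × 6 = -66 cm/s
14–17 s: ½(-11 + -3)(3) = -21 cm/s
Δv = -114.5 cm/s, so v(17) = -2 + (-114.5) = -116.5 cm/s.

-116.5 cm/s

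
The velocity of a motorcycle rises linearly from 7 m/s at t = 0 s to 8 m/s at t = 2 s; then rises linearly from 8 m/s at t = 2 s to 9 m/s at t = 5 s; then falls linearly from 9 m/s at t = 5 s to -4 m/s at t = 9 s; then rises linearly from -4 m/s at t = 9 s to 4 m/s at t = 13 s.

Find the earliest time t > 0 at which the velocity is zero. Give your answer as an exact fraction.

v changes sign on 5–9 s (from 9 to -4); the graph is linear there, so v = 0 at t = 5 + (-9)·(9 − 5)/(-4 − 9) = 101/13 s.

t = 101/13 s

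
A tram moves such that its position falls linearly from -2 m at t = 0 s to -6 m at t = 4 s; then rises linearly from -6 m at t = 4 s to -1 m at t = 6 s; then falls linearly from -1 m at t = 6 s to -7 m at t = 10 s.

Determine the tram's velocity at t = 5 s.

2.5 m/s

Velocity is the slope of the x-t graph on 4–6 s: (-1 − -6)/(6 − 4) = 2.5 m/s.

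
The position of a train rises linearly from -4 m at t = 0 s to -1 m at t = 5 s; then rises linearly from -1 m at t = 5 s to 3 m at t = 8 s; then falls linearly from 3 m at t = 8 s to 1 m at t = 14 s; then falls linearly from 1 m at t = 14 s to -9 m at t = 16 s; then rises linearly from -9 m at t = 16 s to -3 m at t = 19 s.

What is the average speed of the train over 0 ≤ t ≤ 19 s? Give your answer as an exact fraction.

25/19 m/s

Average speed = (total path length)/(elapsed time); on a piecewise-linear x-t graph the path length is Σ|Δx|.
0–5 s: |Δx| = |-1 − -4| = 3 m
5–8 s: |Δx| = |3 − -1| = 4 m
8–14 s: |Δx| = |1 − 3| = 2 m
14–16 s: |Δx| = |-9 − 1| = 10 m
16–19 s: |Δx| = |-3 − -9| = 6 m
Total path = 25 m; average speed = 25/19 = 25/19 m/s.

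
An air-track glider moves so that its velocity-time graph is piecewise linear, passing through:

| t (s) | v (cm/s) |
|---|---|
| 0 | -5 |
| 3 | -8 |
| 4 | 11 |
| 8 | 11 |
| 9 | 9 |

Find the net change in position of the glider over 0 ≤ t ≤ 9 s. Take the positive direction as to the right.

36 cm

Displacement is the signed area under the v-t curve.
0–3 s: ½(-5 + -8)(3) = -19.5 cm
3–4 s: ½(-8 + 11)(1) = 1.5 cm
4–8 s: 11 × 4 = 44 cm
8–9 s: ½(11 + 9)(1) = 10 cm
Net displacement = 36 cm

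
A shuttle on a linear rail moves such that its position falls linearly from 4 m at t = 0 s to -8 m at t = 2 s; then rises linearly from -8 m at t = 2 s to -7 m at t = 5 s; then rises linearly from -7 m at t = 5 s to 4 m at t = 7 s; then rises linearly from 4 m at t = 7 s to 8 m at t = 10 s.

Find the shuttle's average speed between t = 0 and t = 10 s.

2.8 m/s

Average speed = (total path length)/(elapsed time); on a piecewise-linear x-t graph the path length is Σ|Δx|.
0–2 s: |Δx| = |-8 − 4| = 12 m
2–5 s: |Δx| = |-7 − -8| = 1 m
5–7 s: |Δx| = |4 − -7| = 11 m
7–10 s: |Δx| = |8 − 4| = 4 m
Total path = 28 m; average speed = 28/10 = 2.8 m/s.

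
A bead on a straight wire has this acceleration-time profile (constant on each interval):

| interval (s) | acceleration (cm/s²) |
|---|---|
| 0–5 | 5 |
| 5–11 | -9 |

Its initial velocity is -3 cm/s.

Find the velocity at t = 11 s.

-32 cm/s

Δv equals the area under the a-t graph; then v = v₀ + Δv.
0–5 s: 5 × 5 = 25 cm/s
5–11 s: -9 × 6 = -54 cm/s
Δv = -29 cm/s, so v(11) = -3 + (-29) = -32 cm/s.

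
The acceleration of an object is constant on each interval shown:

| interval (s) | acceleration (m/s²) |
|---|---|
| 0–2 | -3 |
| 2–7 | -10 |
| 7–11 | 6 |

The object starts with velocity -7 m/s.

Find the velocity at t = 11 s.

Δv equals the area under the a-t graph; then v = v₀ + Δv.
0–2 s: -3 × 2 = -6 m/s
2–7 s: -10 × 5 = -50 m/s
7–11 s: 6 × 4 = 24 m/s
Δv = -32 m/s, so v(11) = -7 + (-32) = -39 m/s.

-39 m/s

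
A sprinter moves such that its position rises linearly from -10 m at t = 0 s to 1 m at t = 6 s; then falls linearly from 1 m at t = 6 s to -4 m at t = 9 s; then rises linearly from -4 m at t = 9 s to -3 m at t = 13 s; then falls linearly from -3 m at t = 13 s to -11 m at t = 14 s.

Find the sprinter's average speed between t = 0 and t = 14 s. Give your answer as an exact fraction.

25/14 m/s

Average speed = (total path length)/(elapsed time); on a piecewise-linear x-t graph the path length is Σ|Δx|.
0–6 s: |Δx| = |1 − -10| = 11 m
6–9 s: |Δx| = |-4 − 1| = 5 m
9–13 s: |Δx| = |-3 − -4| = 1 m
13–14 s: |Δx| = |-11 − -3| = 8 m
Total path = 25 m; average speed = 25/14 = 25/14 m/s.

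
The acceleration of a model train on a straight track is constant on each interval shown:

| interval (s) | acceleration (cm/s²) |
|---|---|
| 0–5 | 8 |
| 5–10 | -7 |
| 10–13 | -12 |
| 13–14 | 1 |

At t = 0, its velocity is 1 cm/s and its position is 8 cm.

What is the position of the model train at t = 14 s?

On each constant-a segment, Δv = aΔt and Δx = v₀Δt + ½aΔt²; chain segment to segment.
0–5 s: v starts 1 cm/s; Δx = 1·5 + ½·8·5² = 105 cm; v ends 41 cm/s.
5–10 s: v starts 41 cm/s; Δx = 41·5 + ½·-7·5² = 117.5 cm; v ends 6 cm/s.
10–13 s: v starts 6 cm/s; Δx = 6·3 + ½·-12·3² = -36 cm; v ends -30 cm/s.
13–14 s: v starts -30 cm/s; Δx = -30·1 + ½·1·1² = -29.5 cm; v ends -29 cm/s.
x(14) = 8 + Σ Δx = 165 cm.

165 cm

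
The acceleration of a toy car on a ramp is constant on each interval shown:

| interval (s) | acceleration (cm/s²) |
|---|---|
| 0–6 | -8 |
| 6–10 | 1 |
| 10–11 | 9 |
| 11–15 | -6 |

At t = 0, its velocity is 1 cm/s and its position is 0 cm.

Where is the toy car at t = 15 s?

-540.5 cm

On each constant-a segment, Δv = aΔt and Δx = v₀Δt + ½aΔt²; chain segment to segment.
0–6 s: v starts 1 cm/s; Δx = 1·6 + ½·-8·6² = -138 cm; v ends -47 cm/s.
6–10 s: v starts -47 cm/s; Δx = -47·4 + ½·1·4² = -180 cm; v ends -43 cm/s.
10–11 s: v starts -43 cm/s; Δx = -43·1 + ½·9·1² = -38.5 cm; v ends -34 cm/s.
11–15 s: v starts -34 cm/s; Δx = -34·4 + ½·-6·4² = -184 cm; v ends -58 cm/s.
x(15) = 0 + Σ Δx = -540.5 cm.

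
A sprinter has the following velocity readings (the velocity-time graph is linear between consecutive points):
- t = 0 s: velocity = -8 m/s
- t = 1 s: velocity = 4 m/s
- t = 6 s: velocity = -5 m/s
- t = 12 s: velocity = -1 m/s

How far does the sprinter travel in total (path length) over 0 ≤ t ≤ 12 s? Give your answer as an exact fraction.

589/18 m

Total distance travelled is ∫|v| dt — sum the magnitudes of each area piece.
0–1 s: v = 0 at t = 2/3 s; triangle areas 8/3 + 2/3 = 10/3 m
1–6 s: v = 0 at t = 29/9 s; triangle areas 40/9 + 125/18 = 205/18 m
6–12 s: |½(-5 + -1)(6)| = 18 m
Total distance = 589/18 m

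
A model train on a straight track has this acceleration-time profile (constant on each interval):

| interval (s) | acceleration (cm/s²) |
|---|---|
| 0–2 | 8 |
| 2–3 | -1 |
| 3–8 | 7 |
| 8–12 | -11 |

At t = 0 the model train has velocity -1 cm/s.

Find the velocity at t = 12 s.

5 cm/s

Δv equals the area under the a-t graph; then v = v₀ + Δv.
0–2 s: 8 × 2 = 16 cm/s
2–3 s: -1 × 1 = -1 cm/s
3–8 s: 7 × 5 = 35 cm/s
8–12 s: -11 × 4 = -44 cm/s
Δv = 6 cm/s, so v(12) = -1 + (6) = 5 cm/s.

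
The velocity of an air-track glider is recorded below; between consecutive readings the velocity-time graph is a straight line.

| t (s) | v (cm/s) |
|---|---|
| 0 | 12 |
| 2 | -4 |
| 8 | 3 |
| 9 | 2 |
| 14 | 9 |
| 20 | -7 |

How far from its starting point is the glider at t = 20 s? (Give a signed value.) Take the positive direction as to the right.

41 cm

Displacement is the signed area under the v-t curve.
0–2 s: ½(12 + -4)(2) = 8 cm
2–8 s: ½(-4 + 3)(6) = -3 cm
8–9 s: ½(3 + 2)(1) = 2.5 cm
9–14 s: ½(2 + 9)(5) = 27.5 cm
14–20 s: ½(9 + -7)(6) = 6 cm
Net displacement = 41 cm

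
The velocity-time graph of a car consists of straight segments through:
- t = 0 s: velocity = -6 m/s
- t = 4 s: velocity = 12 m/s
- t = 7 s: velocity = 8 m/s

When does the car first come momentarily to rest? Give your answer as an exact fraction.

v changes sign on 0–4 s (from -6 to 12); the graph is linear there, so v = 0 at t = 0 + (6)·(4 − 0)/(12 − -6) = 4/3 s.

t = 4/3 s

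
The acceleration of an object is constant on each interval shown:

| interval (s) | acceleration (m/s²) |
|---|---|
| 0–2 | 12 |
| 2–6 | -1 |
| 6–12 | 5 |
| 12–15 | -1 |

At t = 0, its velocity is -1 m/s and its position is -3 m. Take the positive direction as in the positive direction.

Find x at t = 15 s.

On each constant-a segment, Δv = aΔt and Δx = v₀Δt + ½aΔt²; chain segment to segment.
0–2 s: v starts -1 m/s; Δx = -1·2 + ½·12·2² = 22 m; v ends 23 m/s.
2–6 s: v starts 23 m/s; Δx = 23·4 + ½·-1·4² = 84 m; v ends 19 m/s.
6–12 s: v starts 19 m/s; Δx = 19·6 + ½·5·6² = 204 m; v ends 49 m/s.
12–15 s: v starts 49 m/s; Δx = 49·3 + ½·-1·3² = 142.5 m; v ends 46 m/s.
x(15) = -3 + Σ Δx = 449.5 m.

449.5 m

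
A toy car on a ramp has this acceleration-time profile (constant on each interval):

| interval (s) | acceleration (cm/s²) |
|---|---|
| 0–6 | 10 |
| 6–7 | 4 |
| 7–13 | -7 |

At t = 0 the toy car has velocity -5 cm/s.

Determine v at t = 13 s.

Δv equals the area under the a-t graph; then v = v₀ + Δv.
0–6 s: 10 × 6 = 60 cm/s
6–7 s: 4 × 1 = 4 cm/s
7–13 s: -7 × 6 = -42 cm/s
Δv = 22 cm/s, so v(13) = -5 + (22) = 17 cm/s.

17 cm/s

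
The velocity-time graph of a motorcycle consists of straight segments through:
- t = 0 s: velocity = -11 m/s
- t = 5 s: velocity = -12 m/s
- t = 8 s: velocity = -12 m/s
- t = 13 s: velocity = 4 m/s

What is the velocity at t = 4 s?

On 0–5 s the graph is linear from -11 to -12 m/s: v(4) = -11 + (-12 − -11)·(4 − 0)/(5 − 0) = -11.8 m/s.

-11.8 m/s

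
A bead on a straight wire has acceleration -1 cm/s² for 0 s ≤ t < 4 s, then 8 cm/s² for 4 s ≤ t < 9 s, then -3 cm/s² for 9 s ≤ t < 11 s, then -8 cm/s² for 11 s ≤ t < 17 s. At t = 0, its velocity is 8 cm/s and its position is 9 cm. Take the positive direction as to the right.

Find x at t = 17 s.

On each constant-a segment, Δv = aΔt and Δx = v₀Δt + ½aΔt²; chain segment to segment.
0–4 s: v starts 8 cm/s; Δx = 8·4 + ½·-1·4² = 24 cm; v ends 4 cm/s.
4–9 s: v starts 4 cm/s; Δx = 4·5 + ½·8·5² = 120 cm; v ends 44 cm/s.
9–11 s: v starts 44 cm/s; Δx = 44·2 + ½·-3·2² = 82 cm; v ends 38 cm/s.
11–17 s: v starts 38 cm/s; Δx = 38·6 + ½·-8·6² = 84 cm; v ends -10 cm/s.
x(17) = 9 + Σ Δx = 319 cm.

319 cm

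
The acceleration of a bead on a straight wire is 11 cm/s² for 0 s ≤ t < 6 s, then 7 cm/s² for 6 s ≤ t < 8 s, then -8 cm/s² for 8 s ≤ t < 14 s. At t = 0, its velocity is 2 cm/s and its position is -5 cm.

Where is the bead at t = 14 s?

On each constant-a segment, Δv = aΔt and Δx = v₀Δt + ½aΔt²; chain segment to segment.
0–6 s: v starts 2 cm/s; Δx = 2·6 + ½·11·6² = 210 cm; v ends 68 cm/s.
6–8 s: v starts 68 cm/s; Δx = 68·2 + ½·7·2² = 150 cm; v ends 82 cm/s.
8–14 s: v starts 82 cm/s; Δx = 82·6 + ½·-8·6² = 348 cm; v ends 34 cm/s.
x(14) = -5 + Σ Δx = 703 cm.

703 cm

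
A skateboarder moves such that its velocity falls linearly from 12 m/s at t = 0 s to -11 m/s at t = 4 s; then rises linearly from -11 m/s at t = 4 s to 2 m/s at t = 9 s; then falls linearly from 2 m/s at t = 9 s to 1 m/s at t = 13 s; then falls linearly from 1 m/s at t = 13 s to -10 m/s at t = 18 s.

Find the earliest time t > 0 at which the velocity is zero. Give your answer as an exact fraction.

t = 48/23 s

v changes sign on 0–4 s (from 12 to -11); the graph is linear there, so v = 0 at t = 0 + (-12)·(4 − 0)/(-11 − 12) = 48/23 s.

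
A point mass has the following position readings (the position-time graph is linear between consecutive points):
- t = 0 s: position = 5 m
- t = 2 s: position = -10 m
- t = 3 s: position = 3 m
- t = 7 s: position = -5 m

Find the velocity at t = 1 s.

Velocity is the slope of the x-t graph on 0–2 s: (-10 − 5)/(2 − 0) = -7.5 m/s.

-7.5 m/s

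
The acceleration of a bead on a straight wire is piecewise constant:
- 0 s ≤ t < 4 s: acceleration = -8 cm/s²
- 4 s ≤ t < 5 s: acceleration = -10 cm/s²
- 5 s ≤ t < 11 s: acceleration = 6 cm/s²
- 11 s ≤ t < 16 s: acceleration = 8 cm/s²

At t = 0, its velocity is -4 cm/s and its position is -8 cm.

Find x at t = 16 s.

-247 cm

On each constant-a segment, Δv = aΔt and Δx = v₀Δt + ½aΔt²; chain segment to segment.
0–4 s: v starts -4 cm/s; Δx = -4·4 + ½·-8·4² = -80 cm; v ends -36 cm/s.
4–5 s: v starts -36 cm/s; Δx = -36·1 + ½·-10·1² = -41 cm; v ends -46 cm/s.
5–11 s: v starts -46 cm/s; Δx = -46·6 + ½·6·6² = -168 cm; v ends -10 cm/s.
11–16 s: v starts -10 cm/s; Δx = -10·5 + ½·8·5² = 50 cm; v ends 30 cm/s.
x(16) = -8 + Σ Δx = -247 cm.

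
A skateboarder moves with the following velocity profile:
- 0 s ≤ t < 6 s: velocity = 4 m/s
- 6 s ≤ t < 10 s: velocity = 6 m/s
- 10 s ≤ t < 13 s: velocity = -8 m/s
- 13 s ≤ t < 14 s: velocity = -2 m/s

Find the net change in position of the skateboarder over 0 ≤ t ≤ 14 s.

22 m

Net displacement equals the area under the velocity-time graph (areas below the axis count negative).
0–6 s: 4 × 6 = 24 m
6–10 s: 6 × 4 = 24 m
10–13 s: -8 × 3 = -24 m
13–14 s: -2 × 1 = -2 m
Net displacement = 22 m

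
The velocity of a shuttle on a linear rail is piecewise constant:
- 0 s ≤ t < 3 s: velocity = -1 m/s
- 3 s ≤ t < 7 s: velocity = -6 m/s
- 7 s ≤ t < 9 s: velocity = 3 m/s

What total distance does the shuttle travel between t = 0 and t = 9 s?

33 m

Distance (not displacement) is the total path length: add the absolute areas under v-t.
0–3 s: |-1| × 3 = 3 m
3–7 s: |-6| × 4 = 24 m
7–9 s: |3| × 2 = 6 m
Total distance = 33 m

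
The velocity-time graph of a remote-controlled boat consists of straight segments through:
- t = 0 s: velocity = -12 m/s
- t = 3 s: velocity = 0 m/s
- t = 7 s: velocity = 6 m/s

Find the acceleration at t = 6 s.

Acceleration is the slope of the v-t graph on 3–7 s: (6 − 0)/(7 − 3) = 1.5 m/s².

1.5 m/s²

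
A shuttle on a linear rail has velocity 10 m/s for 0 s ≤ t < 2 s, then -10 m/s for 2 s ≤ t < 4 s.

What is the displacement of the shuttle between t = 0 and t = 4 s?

0 m

Displacement is the signed area under the v-t curve.
0–2 s: 10 × 2 = 20 m
2–4 s: -10 × 2 = -20 m
Net displacement = 0 m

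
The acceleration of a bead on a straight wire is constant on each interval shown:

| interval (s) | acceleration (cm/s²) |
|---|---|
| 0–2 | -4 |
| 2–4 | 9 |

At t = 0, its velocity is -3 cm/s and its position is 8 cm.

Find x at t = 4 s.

On each constant-a segment, Δv = aΔt and Δx = v₀Δt + ½aΔt²; chain segment to segment.
0–2 s: v starts -3 cm/s; Δx = -3·2 + ½·-4·2² = -14 cm; v ends -11 cm/s.
2–4 s: v starts -11 cm/s; Δx = -11·2 + ½·9·2² = -4 cm; v ends 7 cm/s.
x(4) = 8 + Σ Δx = -10 cm.

-10 cm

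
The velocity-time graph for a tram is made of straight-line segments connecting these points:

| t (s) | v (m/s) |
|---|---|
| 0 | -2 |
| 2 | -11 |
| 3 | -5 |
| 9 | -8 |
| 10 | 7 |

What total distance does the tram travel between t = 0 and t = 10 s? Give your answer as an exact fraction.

Total distance travelled is ∫|v| dt — sum the magnitudes of each area piece.
0–2 s: |½(-2 + -11)(2)| = 13 m
2–3 s: |½(-11 + -5)(1)| = 8 m
3–9 s: |½(-5 + -8)(6)| = 39 m
9–10 s: v = 0 at t = 143/15 s; triangle areas 32/15 + 49/30 = 113/30 m
Total distance = 1913/30 m

1913/30 m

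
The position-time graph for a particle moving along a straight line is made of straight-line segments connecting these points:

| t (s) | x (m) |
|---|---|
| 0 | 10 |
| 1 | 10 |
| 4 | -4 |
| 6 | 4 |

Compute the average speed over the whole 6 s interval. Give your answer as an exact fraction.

11/3 m/s

Average speed = (total path length)/(elapsed time); on a piecewise-linear x-t graph the path length is Σ|Δx|.
0–1 s: |Δx| = |10 − 10| = 0 m
1–4 s: |Δx| = |-4 − 10| = 14 m
4–6 s: |Δx| = |4 − -4| = 8 m
Total path = 22 m; average speed = 22/6 = 11/3 m/s.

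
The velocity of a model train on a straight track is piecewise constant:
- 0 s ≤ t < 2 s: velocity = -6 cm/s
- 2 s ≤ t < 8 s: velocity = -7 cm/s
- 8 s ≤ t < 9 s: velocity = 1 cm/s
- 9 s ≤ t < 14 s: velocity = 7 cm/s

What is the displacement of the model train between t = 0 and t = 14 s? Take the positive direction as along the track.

-18 cm

Displacement is the signed area under the v-t curve.
0–2 s: -6 × 2 = -12 cm
2–8 s: -7 × 6 = -42 cm
8–9 s: 1 × 1 = 1 cm
9–14 s: 7 × 5 = 35 cm
Net displacement = -18 cm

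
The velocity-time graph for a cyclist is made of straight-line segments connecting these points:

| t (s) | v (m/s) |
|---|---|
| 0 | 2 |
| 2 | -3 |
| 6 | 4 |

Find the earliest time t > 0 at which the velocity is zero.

t = 0.8 s

v changes sign on 0–2 s (from 2 to -3); the graph is linear there, so v = 0 at t = 0 + (-2)·(2 − 0)/(-3 − 2) = 0.8 s.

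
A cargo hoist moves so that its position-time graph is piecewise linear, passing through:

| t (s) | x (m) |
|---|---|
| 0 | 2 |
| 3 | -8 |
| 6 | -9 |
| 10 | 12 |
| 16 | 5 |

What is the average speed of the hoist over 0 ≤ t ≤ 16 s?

2.4375 m/s

Average speed = (total path length)/(elapsed time); on a piecewise-linear x-t graph the path length is Σ|Δx|.
0–3 s: |Δx| = |-8 − 2| = 10 m
3–6 s: |Δx| = |-9 − -8| = 1 m
6–10 s: |Δx| = |12 − -9| = 21 m
10–16 s: |Δx| = |5 − 12| = 7 m
Total path = 39 m; average speed = 39/16 = 2.4375 m/s.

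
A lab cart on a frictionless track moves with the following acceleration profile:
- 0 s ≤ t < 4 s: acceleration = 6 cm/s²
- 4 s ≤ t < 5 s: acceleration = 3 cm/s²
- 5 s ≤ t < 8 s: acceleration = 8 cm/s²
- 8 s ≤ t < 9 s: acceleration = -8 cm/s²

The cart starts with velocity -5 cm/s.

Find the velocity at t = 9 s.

38 cm/s

Δv equals the area under the a-t graph; then v = v₀ + Δv.
0–4 s: 6 × 4 = 24 cm/s
4–5 s: 3 × 1 = 3 cm/s
5–8 s: 8 × 3 = 24 cm/s
8–9 s: -8 × 1 = -8 cm/s
Δv = 43 cm/s, so v(9) = -5 + (43) = 38 cm/s.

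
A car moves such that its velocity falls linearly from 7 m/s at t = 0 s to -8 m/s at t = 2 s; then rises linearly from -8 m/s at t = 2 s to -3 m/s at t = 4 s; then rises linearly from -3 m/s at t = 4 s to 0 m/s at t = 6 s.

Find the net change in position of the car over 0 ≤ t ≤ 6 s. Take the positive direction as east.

Net displacement equals the area under the velocity-time graph (areas below the axis count negative).
0–2 s: ½(7 + -8)(2) = -1 m
2–4 s: ½(-8 + -3)(2) = -11 m
4–6 s: ½(-3 + 0)(2) = -3 m
Net displacement = -15 m

-15 m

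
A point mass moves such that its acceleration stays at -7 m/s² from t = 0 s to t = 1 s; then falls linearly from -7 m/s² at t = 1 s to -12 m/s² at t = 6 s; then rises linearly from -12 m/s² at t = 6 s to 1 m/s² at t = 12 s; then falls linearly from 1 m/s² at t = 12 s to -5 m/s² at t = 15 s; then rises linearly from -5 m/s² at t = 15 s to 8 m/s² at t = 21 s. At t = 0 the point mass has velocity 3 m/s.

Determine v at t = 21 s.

-81.5 m/s

Δv equals the area under the a-t graph; then v = v₀ + Δv.
0–1 s: -7 × 1 = -7 m/s
1–6 s: ½(-7 + -12)(5) = -47.5 m/s
6–12 s: ½(-12 + 1)(6) = -33 m/s
12–15 s: ½(1 + -5)(3) = -6 m/s
15–21 s: ½(-5 + 8)(6) = 9 m/s
Δv = -84.5 m/s, so v(21) = 3 + (-84.5) = -81.5 m/s.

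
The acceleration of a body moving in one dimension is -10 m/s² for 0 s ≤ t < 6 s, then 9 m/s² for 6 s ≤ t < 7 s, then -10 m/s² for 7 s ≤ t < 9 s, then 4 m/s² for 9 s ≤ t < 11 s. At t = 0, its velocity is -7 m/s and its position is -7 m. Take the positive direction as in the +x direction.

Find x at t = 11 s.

-575.5 m

On each constant-a segment, Δv = aΔt and Δx = v₀Δt + ½aΔt²; chain segment to segment.
0–6 s: v starts -7 m/s; Δx = -7·6 + ½·-10·6² = -222 m; v ends -67 m/s.
6–7 s: v starts -67 m/s; Δx = -67·1 + ½·9·1² = -62.5 m; v ends -58 m/s.
7–9 s: v starts -58 m/s; Δx = -58·2 + ½·-10·2² = -136 m; v ends -78 m/s.
9–11 s: v starts -78 m/s; Δx = -78·2 + ½·4·2² = -148 m; v ends -70 m/s.
x(11) = -7 + Σ Δx = -575.5 m.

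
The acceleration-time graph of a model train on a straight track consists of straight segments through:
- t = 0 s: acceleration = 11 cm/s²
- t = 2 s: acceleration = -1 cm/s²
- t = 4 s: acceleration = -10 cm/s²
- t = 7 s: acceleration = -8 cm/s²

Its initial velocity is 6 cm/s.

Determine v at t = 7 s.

Δv equals the area under the a-t graph; then v = v₀ + Δv.
0–2 s: ½(11 + -1)(2) = 10 cm/s
2–4 s: ½(-1 + -10)(2) = -11 cm/s
4–7 s: ½(-10 + -8)(3) = -27 cm/s
Δv = -28 cm/s, so v(7) = 6 + (-28) = -22 cm/s.

-22 cm/s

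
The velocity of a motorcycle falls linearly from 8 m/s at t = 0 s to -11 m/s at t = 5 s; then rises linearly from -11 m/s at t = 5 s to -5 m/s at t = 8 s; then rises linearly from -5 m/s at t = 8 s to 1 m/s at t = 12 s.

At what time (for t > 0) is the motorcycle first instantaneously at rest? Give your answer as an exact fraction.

v changes sign on 0–5 s (from 8 to -11); the graph is linear there, so v = 0 at t = 0 + (-8)·(5 − 0)/(-11 − 8) = 40/19 s.

t = 40/19 s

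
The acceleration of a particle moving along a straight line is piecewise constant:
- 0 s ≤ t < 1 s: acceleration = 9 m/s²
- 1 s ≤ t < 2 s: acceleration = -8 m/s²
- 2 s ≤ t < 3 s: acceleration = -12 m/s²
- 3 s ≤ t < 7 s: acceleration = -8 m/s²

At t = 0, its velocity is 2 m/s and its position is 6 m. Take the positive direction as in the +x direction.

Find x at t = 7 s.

-83.5 m

On each constant-a segment, Δv = aΔt and Δx = v₀Δt + ½aΔt²; chain segment to segment.
0–1 s: v starts 2 m/s; Δx = 2·1 + ½·9·1² = 6.5 m; v ends 11 m/s.
1–2 s: v starts 11 m/s; Δx = 11·1 + ½·-8·1² = 7 m; v ends 3 m/s.
2–3 s: v starts 3 m/s; Δx = 3·1 + ½·-12·1² = -3 m; v ends -9 m/s.
3–7 s: v starts -9 m/s; Δx = -9·4 + ½·-8·4² = -100 m; v ends -41 m/s.
x(7) = 6 + Σ Δx = -83.5 m.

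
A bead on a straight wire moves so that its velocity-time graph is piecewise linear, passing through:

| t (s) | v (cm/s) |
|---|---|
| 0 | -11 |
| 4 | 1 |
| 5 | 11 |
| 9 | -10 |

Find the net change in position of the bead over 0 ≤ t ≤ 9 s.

-12 cm

Displacement is the signed area under the v-t curve.
0–4 s: ½(-11 + 1)(4) = -20 cm
4–5 s: ½(1 + 11)(1) = 6 cm
5–9 s: ½(11 + -10)(4) = 2 cm
Net displacement = -12 cm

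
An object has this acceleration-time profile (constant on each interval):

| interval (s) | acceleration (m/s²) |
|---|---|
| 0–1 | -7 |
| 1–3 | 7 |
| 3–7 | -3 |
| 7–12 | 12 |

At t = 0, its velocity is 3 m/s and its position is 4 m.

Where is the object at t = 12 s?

On each constant-a segment, Δv = aΔt and Δx = v₀Δt + ½aΔt²; chain segment to segment.
0–1 s: v starts 3 m/s; Δx = 3·1 + ½·-7·1² = -0.5 m; v ends -4 m/s.
1–3 s: v starts -4 m/s; Δx = -4·2 + ½·7·2² = 6 m; v ends 10 m/s.
3–7 s: v starts 10 m/s; Δx = 10·4 + ½·-3·4² = 16 m; v ends -2 m/s.
7–12 s: v starts -2 m/s; Δx = -2·5 + ½·12·5² = 140 m; v ends 58 m/s.
x(12) = 4 + Σ Δx = 165.5 m.

165.5 m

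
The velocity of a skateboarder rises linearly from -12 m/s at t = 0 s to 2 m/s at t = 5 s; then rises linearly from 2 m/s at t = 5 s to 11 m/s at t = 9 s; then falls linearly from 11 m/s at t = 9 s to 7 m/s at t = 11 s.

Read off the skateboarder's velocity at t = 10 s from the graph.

9 m/s

On 9–11 s the graph is linear from 11 to 7 m/s: v(10) = 11 + (7 − 11)·(10 − 9)/(11 − 9) = 9 m/s.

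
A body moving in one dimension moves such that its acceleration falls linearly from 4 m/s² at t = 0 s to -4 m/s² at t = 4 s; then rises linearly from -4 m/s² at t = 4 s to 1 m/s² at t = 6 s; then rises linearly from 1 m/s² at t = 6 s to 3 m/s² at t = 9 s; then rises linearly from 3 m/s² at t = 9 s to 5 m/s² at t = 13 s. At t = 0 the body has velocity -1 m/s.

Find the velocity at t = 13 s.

18 m/s

Δv equals the area under the a-t graph; then v = v₀ + Δv.
0–4 s: ½(4 + -4)(4) = 0 m/s
4–6 s: ½(-4 + 1)(2) = -3 m/s
6–9 s: ½(1 + 3)(3) = 6 m/s
9–13 s: ½(3 + 5)(4) = 16 m/s
Δv = 19 m/s, so v(13) = -1 + (19) = 18 m/s.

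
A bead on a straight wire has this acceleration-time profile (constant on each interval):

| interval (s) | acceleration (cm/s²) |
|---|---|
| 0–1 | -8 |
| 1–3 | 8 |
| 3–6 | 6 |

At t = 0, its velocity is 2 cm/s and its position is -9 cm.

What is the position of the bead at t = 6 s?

50 cm

On each constant-a segment, Δv = aΔt and Δx = v₀Δt + ½aΔt²; chain segment to segment.
0–1 s: v starts 2 cm/s; Δx = 2·1 + ½·-8·1² = -2 cm; v ends -6 cm/s.
1–3 s: v starts -6 cm/s; Δx = -6·2 + ½·8·2² = 4 cm; v ends 10 cm/s.
3–6 s: v starts 10 cm/s; Δx = 10·3 + ½·6·3² = 57 cm; v ends 28 cm/s.
x(6) = -9 + Σ Δx = 50 cm.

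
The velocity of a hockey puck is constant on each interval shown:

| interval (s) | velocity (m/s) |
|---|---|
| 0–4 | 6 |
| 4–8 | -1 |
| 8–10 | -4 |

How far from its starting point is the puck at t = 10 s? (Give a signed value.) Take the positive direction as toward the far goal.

Net displacement equals the area under the velocity-time graph (areas below the axis count negative).
0–4 s: 6 × 4 = 24 m
4–8 s: -1 × 4 = -4 m
8–10 s: -4 × 2 = -8 m
Net displacement = 12 m

12 m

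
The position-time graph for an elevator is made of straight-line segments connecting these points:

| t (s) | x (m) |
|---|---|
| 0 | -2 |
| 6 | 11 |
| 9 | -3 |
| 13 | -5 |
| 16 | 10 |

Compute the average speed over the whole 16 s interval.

2.75 m/s

Average speed = (total path length)/(elapsed time); on a piecewise-linear x-t graph the path length is Σ|Δx|.
0–6 s: |Δx| = |11 − -2| = 13 m
6–9 s: |Δx| = |-3 − 11| = 14 m
9–13 s: |Δx| = |-5 − -3| = 2 m
13–16 s: |Δx| = |10 − -5| = 15 m
Total path = 44 m; average speed = 44/16 = 2.75 m/s.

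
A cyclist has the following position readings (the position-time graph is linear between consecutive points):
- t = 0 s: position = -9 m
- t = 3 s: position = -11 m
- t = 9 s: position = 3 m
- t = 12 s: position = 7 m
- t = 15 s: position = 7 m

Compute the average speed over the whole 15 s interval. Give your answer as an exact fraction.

4/3 m/s

Average speed = (total path length)/(elapsed time); on a piecewise-linear x-t graph the path length is Σ|Δx|.
0–3 s: |Δx| = |-11 − -9| = 2 m
3–9 s: |Δx| = |3 − -11| = 14 m
9–12 s: |Δx| = |7 − 3| = 4 m
12–15 s: |Δx| = |7 − 7| = 0 m
Total path = 20 m; average speed = 20/15 = 4/3 m/s.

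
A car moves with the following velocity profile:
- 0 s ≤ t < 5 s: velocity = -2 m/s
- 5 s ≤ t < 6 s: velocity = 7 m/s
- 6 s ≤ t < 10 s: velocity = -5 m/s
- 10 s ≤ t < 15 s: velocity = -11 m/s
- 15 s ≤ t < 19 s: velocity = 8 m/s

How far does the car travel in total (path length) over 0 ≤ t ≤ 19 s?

Distance (not displacement) is the total path length: add the absolute areas under v-t.
0–5 s: |-2| × 5 = 10 m
5–6 s: |7| × 1 = 7 m
6–10 s: |-5| × 4 = 20 m
10–15 s: |-11| × 5 = 55 m
15–19 s: |8| × 4 = 32 m
Total distance = 124 m

124 m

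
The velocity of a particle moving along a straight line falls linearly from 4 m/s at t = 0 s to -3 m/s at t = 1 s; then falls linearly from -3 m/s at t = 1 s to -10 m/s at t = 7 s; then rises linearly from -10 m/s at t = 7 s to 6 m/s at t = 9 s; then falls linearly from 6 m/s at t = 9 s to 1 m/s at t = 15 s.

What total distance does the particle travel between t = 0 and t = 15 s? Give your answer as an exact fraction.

492/7 m

Distance (not displacement) is the total path length: add the absolute areas under v-t.
0–1 s: v = 0 at t = 4/7 s; triangle areas 8/7 + 9/14 = 25/14 m
1–7 s: |½(-3 + -10)(6)| = 39 m
7–9 s: v = 0 at t = 8.25 s; triangle areas 6.25 + 2.25 = 8.5 m
9–15 s: |½(6 + 1)(6)| = 21 m
Total distance = 492/7 m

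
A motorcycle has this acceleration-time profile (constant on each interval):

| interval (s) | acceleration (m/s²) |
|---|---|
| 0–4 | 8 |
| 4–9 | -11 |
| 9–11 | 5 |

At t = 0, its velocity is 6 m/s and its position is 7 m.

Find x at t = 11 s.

123.5 m

On each constant-a segment, Δv = aΔt and Δx = v₀Δt + ½aΔt²; chain segment to segment.
0–4 s: v starts 6 m/s; Δx = 6·4 + ½·8·4² = 88 m; v ends 38 m/s.
4–9 s: v starts 38 m/s; Δx = 38·5 + ½·-11·5² = 52.5 m; v ends -17 m/s.
9–11 s: v starts -17 m/s; Δx = -17·2 + ½·5·2² = -24 m; v ends -7 m/s.
x(11) = 7 + Σ Δx = 123.5 m.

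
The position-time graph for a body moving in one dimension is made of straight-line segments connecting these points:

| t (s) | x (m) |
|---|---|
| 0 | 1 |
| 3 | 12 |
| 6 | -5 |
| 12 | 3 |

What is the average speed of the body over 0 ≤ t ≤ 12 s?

Average speed = (total path length)/(elapsed time); on a piecewise-linear x-t graph the path length is Σ|Δx|.
0–3 s: |Δx| = |12 − 1| = 11 m
3–6 s: |Δx| = |-5 − 12| = 17 m
6–12 s: |Δx| = |3 − -5| = 8 m
Total path = 36 m; average speed = 36/12 = 3 m/s.

3 m/s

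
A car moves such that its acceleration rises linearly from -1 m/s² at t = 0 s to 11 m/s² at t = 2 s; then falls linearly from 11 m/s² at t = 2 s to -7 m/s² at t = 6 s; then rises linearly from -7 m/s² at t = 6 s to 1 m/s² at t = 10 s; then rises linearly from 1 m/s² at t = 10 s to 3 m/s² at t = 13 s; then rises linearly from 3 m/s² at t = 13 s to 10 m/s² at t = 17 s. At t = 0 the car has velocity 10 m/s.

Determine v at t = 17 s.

Δv equals the area under the a-t graph; then v = v₀ + Δv.
0–2 s: ½(-1 + 11)(2) = 10 m/s
2–6 s: ½(11 + -7)(4) = 8 m/s
6–10 s: ½(-7 + 1)(4) = -12 m/s
10–13 s: ½(1 + 3)(3) = 6 m/s
13–17 s: ½(3 + 10)(4) = 26 m/s
Δv = 38 m/s, so v(17) = 10 + (38) = 48 m/s.

48 m/s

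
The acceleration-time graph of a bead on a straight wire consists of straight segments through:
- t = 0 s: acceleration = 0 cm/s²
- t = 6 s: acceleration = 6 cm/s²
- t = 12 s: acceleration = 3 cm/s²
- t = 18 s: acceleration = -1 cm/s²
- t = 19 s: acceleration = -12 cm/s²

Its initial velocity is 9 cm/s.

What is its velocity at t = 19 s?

53.5 cm/s

Δv equals the area under the a-t graph; then v = v₀ + Δv.
0–6 s: ½(0 + 6)(6) = 18 cm/s
6–12 s: ½(6 + 3)(6) = 27 cm/s
12–18 s: ½(3 + -1)(6) = 6 cm/s
18–19 s: ½(-1 + -12)(1) = -6.5 cm/s
Δv = 44.5 cm/s, so v(19) = 9 + (44.5) = 53.5 cm/s.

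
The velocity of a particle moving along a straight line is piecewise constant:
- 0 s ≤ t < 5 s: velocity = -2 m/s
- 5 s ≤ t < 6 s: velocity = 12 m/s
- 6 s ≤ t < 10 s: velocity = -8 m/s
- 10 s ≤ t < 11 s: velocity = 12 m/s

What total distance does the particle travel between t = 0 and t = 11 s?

66 m

Total distance travelled is ∫|v| dt — sum the magnitudes of each area piece.
0–5 s: |-2| × 5 = 10 m
5–6 s: |12| × 1 = 12 m
6–10 s: |-8| × 4 = 32 m
10–11 s: |12| × 1 = 12 m
Total distance = 66 m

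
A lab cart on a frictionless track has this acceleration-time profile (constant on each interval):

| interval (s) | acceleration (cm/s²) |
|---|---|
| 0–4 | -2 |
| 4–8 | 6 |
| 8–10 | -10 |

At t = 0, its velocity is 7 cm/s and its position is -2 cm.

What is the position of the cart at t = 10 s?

On each constant-a segment, Δv = aΔt and Δx = v₀Δt + ½aΔt²; chain segment to segment.
0–4 s: v starts 7 cm/s; Δx = 7·4 + ½·-2·4² = 12 cm; v ends -1 cm/s.
4–8 s: v starts -1 cm/s; Δx = -1·4 + ½·6·4² = 44 cm; v ends 23 cm/s.
8–10 s: v starts 23 cm/s; Δx = 23·2 + ½·-10·2² = 26 cm; v ends 3 cm/s.
x(10) = -2 + Σ Δx = 80 cm.

80 cm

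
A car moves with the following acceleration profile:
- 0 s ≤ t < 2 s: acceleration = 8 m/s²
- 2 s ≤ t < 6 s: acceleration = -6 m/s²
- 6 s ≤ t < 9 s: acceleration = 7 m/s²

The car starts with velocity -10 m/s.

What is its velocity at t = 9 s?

Δv equals the area under the a-t graph; then v = v₀ + Δv.
0–2 s: 8 × 2 = 16 m/s
2–6 s: -6 × 4 = -24 m/s
6–9 s: 7 × 3 = 21 m/s
Δv = 13 m/s, so v(9) = -10 + (13) = 3 m/s.

3 m/s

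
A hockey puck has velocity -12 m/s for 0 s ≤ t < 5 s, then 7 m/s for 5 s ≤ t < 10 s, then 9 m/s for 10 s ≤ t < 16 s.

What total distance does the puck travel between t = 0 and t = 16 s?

149 m

Distance (not displacement) is the total path length: add the absolute areas under v-t.
0–5 s: |-12| × 5 = 60 m
5–10 s: |7| × 5 = 35 m
10–16 s: |9| × 6 = 54 m
Total distance = 149 m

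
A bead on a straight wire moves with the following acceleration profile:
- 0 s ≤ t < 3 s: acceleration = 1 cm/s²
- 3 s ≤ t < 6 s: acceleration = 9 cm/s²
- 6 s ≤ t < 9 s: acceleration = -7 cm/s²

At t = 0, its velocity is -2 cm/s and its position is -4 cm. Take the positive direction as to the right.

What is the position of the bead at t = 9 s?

On each constant-a segment, Δv = aΔt and Δx = v₀Δt + ½aΔt²; chain segment to segment.
0–3 s: v starts -2 cm/s; Δx = -2·3 + ½·1·3² = -1.5 cm; v ends 1 cm/s.
3–6 s: v starts 1 cm/s; Δx = 1·3 + ½·9·3² = 43.5 cm; v ends 28 cm/s.
6–9 s: v starts 28 cm/s; Δx = 28·3 + ½·-7·3² = 52.5 cm; v ends 7 cm/s.
x(9) = -4 + Σ Δx = 90.5 cm.

90.5 cm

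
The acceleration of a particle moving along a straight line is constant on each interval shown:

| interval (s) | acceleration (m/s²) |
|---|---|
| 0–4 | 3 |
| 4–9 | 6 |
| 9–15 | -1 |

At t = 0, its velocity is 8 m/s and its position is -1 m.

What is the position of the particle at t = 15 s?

On each constant-a segment, Δv = aΔt and Δx = v₀Δt + ½aΔt²; chain segment to segment.
0–4 s: v starts 8 m/s; Δx = 8·4 + ½·3·4² = 56 m; v ends 20 m/s.
4–9 s: v starts 20 m/s; Δx = 20·5 + ½·6·5² = 175 m; v ends 50 m/s.
9–15 s: v starts 50 m/s; Δx = 50·6 + ½·-1·6² = 282 m; v ends 44 m/s.
x(15) = -1 + Σ Δx = 512 m.

512 m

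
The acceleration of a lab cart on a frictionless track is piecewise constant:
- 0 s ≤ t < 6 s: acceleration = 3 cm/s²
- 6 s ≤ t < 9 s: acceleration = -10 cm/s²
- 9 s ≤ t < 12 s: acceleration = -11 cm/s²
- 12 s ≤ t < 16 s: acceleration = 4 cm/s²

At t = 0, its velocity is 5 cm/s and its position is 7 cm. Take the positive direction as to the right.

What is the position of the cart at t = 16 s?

On each constant-a segment, Δv = aΔt and Δx = v₀Δt + ½aΔt²; chain segment to segment.
0–6 s: v starts 5 cm/s; Δx = 5·6 + ½·3·6² = 84 cm; v ends 23 cm/s.
6–9 s: v starts 23 cm/s; Δx = 23·3 + ½·-10·3² = 24 cm; v ends -7 cm/s.
9–12 s: v starts -7 cm/s; Δx = -7·3 + ½·-11·3² = -70.5 cm; v ends -40 cm/s.
12–16 s: v starts -40 cm/s; Δx = -40·4 + ½·4·4² = -128 cm; v ends -24 cm/s.
x(16) = 7 + Σ Δx = -83.5 cm.

-83.5 cm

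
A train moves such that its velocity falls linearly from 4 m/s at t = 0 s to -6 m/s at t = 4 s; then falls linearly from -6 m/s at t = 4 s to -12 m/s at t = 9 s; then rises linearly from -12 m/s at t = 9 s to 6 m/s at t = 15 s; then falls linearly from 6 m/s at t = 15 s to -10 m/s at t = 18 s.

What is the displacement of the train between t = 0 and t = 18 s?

-73 m

Net displacement equals the area under the velocity-time graph (areas below the axis count negative).
0–4 s: ½(4 + -6)(4) = -4 m
4–9 s: ½(-6 + -12)(5) = -45 m
9–15 s: ½(-12 + 6)(6) = -18 m
15–18 s: ½(6 + -10)(3) = -6 m
Net displacement = -73 m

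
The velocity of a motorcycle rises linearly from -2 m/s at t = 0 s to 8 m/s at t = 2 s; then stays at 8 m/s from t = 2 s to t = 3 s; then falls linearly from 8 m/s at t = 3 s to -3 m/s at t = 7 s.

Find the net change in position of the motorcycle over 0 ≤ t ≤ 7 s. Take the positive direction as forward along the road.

Net displacement equals the area under the velocity-time graph (areas below the axis count negative).
0–2 s: ½(-2 + 8)(2) = 6 m
2–3 s: 8 × 1 = 8 m
3–7 s: ½(8 + -3)(4) = 10 m
Net displacement = 24 m

24 m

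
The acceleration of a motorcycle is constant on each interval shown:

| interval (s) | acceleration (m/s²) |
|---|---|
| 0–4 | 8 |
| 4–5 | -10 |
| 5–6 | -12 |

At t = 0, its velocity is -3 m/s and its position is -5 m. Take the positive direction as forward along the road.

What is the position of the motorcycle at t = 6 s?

84 m

On each constant-a segment, Δv = aΔt and Δx = v₀Δt + ½aΔt²; chain segment to segment.
0–4 s: v starts -3 m/s; Δx = -3·4 + ½·8·4² = 52 m; v ends 29 m/s.
4–5 s: v starts 29 m/s; Δx = 29·1 + ½·-10·1² = 24 m; v ends 19 m/s.
5–6 s: v starts 19 m/s; Δx = 19·1 + ½·-12·1² = 13 m; v ends 7 m/s.
x(6) = -5 + Σ Δx = 84 m.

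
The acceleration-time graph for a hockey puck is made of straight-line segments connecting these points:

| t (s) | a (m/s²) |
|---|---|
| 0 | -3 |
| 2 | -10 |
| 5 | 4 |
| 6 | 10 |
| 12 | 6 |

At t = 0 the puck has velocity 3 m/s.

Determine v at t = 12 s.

36 m/s

Δv equals the area under the a-t graph; then v = v₀ + Δv.
0–2 s: ½(-3 + -10)(2) = -13 m/s
2–5 s: ½(-10 + 4)(3) = -9 m/s
5–6 s: ½(4 + 10)(1) = 7 m/s
6–12 s: ½(10 + 6)(6) = 48 m/s
Δv = 33 m/s, so v(12) = 3 + (33) = 36 m/s.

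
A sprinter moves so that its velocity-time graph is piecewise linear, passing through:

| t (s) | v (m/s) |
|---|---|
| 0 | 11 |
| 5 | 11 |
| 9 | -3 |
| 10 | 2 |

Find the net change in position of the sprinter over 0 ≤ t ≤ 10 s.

70.5 m

Displacement is the signed area under the v-t curve.
0–5 s: 11 × 5 = 55 m
5–9 s: ½(11 + -3)(4) = 16 m
9–10 s: ½(-3 + 2)(1) = -0.5 m
Net displacement = 70.5 m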